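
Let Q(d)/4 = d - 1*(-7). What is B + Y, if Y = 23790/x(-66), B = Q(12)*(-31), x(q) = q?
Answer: -29881/11 ≈ -2716.5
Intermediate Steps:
Q(d) = 28 + 4*d (Q(d) = 4*(d - 1*(-7)) = 4*(d + 7) = 4*(7 + d) = 28 + 4*d)
B = -2356 (B = (28 + 4*12)*(-31) = (28 + 48)*(-31) = 76*(-31) = -2356)
Y = -3965/11 (Y = 23790/(-66) = 23790*(-1/66) = -3965/11 ≈ -360.45)
B + Y = -2356 - 3965/11 = -29881/11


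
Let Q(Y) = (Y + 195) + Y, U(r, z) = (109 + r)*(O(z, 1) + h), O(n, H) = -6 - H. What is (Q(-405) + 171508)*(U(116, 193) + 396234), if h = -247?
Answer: 57947082012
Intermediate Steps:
U(r, z) = -27686 - 254*r (U(r, z) = (109 + r)*((-6 - 1*1) - 247) = (109 + r)*((-6 - 1) - 247) = (109 + r)*(-7 - 247) = (109 + r)*(-254) = -27686 - 254*r)
Q(Y) = 195 + 2*Y (Q(Y) = (195 + Y) + Y = 195 + 2*Y)
(Q(-405) + 171508)*(U(116, 193) + 396234) = ((195 + 2*(-405)) + 171508)*((-27686 - 254*116) + 396234) = ((195 - 810) + 171508)*((-27686 - 29464) + 396234) = (-615 + 171508)*(-57150 + 396234) = 170893*339084 = 57947082012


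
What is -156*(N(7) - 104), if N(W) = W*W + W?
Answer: 7488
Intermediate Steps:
N(W) = W + W² (N(W) = W² + W = W + W²)
-156*(N(7) - 104) = -156*(7*(1 + 7) - 104) = -156*(7*8 - 104) = -156*(56 - 104) = -156*(-48) = 7488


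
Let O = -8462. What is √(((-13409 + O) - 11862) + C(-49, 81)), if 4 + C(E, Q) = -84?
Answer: I*√33821 ≈ 183.9*I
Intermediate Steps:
C(E, Q) = -88 (C(E, Q) = -4 - 84 = -88)
√(((-13409 + O) - 11862) + C(-49, 81)) = √(((-13409 - 8462) - 11862) - 88) = √((-21871 - 11862) - 88) = √(-33733 - 88) = √(-33821) = I*√33821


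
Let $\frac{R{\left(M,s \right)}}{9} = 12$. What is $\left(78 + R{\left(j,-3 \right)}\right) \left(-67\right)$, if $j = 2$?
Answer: $-12462$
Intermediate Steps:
$R{\left(M,s \right)} = 108$ ($R{\left(M,s \right)} = 9 \cdot 12 = 108$)
$\left(78 + R{\left(j,-3 \right)}\right) \left(-67\right) = \left(78 + 108\right) \left(-67\right) = 186 \left(-67\right) = -12462$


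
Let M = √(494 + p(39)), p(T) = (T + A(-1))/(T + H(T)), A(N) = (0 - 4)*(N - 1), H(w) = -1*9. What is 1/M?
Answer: √446010/14867 ≈ 0.044921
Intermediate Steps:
H(w) = -9
A(N) = 4 - 4*N (A(N) = -4*(-1 + N) = 4 - 4*N)
p(T) = (8 + T)/(-9 + T) (p(T) = (T + (4 - 4*(-1)))/(T - 9) = (T + (4 + 4))/(-9 + T) = (T + 8)/(-9 + T) = (8 + T)/(-9 + T))
M = √446010/30 (M = √(494 + (8 + 39)/(-9 + 39)) = √(494 + 47/30) = √(14867/30) = √446010/30 ≈ 22.261)
1/M = 1/(√446010/30) = √446010/14867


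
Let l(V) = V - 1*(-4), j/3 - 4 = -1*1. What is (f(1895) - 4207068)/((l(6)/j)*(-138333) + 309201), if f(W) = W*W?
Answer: -1848129/466493 ≈ -3.9618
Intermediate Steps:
j = 9 (j = 12 + 3*(-1*1) = 12 + 3*(-1) = 12 - 3 = 9)
f(W) = W²
l(V) = 4 + V (l(V) = V + 4 = 4 + V)
(f(1895) - 4207068)/((l(6)/j)*(-138333) + 309201) = (1895² - 4207068)/(((4 + 6)/9)*(-138333) + 309201) = (3591025 - 4207068)/(((⅑)*10)*(-138333) + 309201) = -616043/((10/9)*(-138333) + 309201) = -616043/(-461110/3 + 309201) = -616043/466493/3 = -616043*3/466493 = -1848129/466493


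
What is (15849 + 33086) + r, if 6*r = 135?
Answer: 97915/2 ≈ 48958.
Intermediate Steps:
r = 45/2 (r = (⅙)*135 = 45/2 ≈ 22.500)
(15849 + 33086) + r = (15849 + 33086) + 45/2 = 48935 + 45/2 = 97915/2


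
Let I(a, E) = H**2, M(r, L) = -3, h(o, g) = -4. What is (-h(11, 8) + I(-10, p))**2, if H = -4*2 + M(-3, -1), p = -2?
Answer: 15625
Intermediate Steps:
H = -11 (H = -4*2 - 3 = -8 - 3 = -11)
I(a, E) = 121 (I(a, E) = (-11)**2 = 121)
(-h(11, 8) + I(-10, p))**2 = (-1*(-4) + 121)**2 = (4 + 121)**2 = 125**2 = 15625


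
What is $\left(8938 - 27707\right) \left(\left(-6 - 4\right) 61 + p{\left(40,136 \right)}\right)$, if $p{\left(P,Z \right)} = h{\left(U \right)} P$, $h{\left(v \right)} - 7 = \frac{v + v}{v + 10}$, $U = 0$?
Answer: $6193770$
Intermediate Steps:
$h{\left(v \right)} = 7 + \frac{2 v}{10 + v}$ ($h{\left(v \right)} = 7 + \frac{v + v}{v + 10} = 7 + \frac{2 v}{10 + v}$)
$p{\left(P,Z \right)} = 7 P$ ($p{\left(P,Z \right)} = \frac{70 + 9 \cdot 0}{10 + 0} P = \frac{70 + 0}{10} P = \frac{1}{10} \cdot 70 P = 7 P$)
$\left(8938 - 27707\right) \left(\left(-6 - 4\right) 61 + p{\left(40,136 \right)}\right) = \left(8938 - 27707\right) \left(\left(-6 - 4\right) 61 + 7 \cdot 40\right) = - 18769 \left(\left(-10\right) 61 + 280\right) = - 18769 \left(-610 + 280\right) = \left(-18769\right) \left(-330\right) = 6193770$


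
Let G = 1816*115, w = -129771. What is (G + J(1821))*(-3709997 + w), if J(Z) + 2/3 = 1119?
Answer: -2418573869000/3 ≈ -8.0619e+11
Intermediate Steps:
J(Z) = 3355/3 (J(Z) = -⅔ + 1119 = 3355/3)
G = 208840
(G + J(1821))*(-3709997 + w) = (208840 + 3355/3)*(-3709997 - 129771) = (629875/3)*(-3839768) = -2418573869000/3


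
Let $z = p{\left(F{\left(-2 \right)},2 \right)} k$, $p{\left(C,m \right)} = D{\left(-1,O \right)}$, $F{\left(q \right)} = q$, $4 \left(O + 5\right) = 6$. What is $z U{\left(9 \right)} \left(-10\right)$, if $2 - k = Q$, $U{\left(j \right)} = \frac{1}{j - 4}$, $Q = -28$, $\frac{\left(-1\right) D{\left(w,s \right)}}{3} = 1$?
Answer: $180$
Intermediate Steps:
$O = - \frac{7}{2}$ ($O = -5 + \frac{1}{4} \cdot 6 = -5 + \frac{3}{2} = - \frac{7}{2} \approx -3.5$)
$D{\left(w,s \right)} = -3$ ($D{\left(w,s \right)} = \left(-3\right) 1 = -3$)
$U{\left(j \right)} = \frac{1}{-4 + j}$
$k = 30$ ($k = 2 - -28 = 2 + 28 = 30$)
$p{\left(C,m \right)} = -3$
$z = -90$ ($z = \left(-3\right) 30 = -90$)
$z U{\left(9 \right)} \left(-10\right) = - \frac{90}{-4 + 9} \left(-10\right) = - \frac{90}{5} \left(-10\right) = \left(-90\right) \frac{1}{5} \left(-10\right) = \left(-18\right) \left(-10\right) = 180$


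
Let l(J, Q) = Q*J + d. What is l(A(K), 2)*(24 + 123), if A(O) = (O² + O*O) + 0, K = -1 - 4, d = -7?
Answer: 13671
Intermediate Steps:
K = -5
A(O) = 2*O² (A(O) = (O² + O²) + 0 = 2*O² + 0 = 2*O²)
l(J, Q) = -7 + J*Q (l(J, Q) = Q*J - 7 = J*Q - 7 = -7 + J*Q)
l(A(K), 2)*(24 + 123) = (-7 + (2*(-5)²)*2)*(24 + 123) = (-7 + (2*25)*2)*147 = (-7 + 50*2)*147 = (-7 + 100)*147 = 93*147 = 13671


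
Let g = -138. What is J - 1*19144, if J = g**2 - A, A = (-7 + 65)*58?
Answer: -3464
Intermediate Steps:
A = 3364 (A = 58*58 = 3364)
J = 15680 (J = (-138)**2 - 1*3364 = 19044 - 3364 = 15680)
J - 1*19144 = 15680 - 1*19144 = 15680 - 19144 = -3464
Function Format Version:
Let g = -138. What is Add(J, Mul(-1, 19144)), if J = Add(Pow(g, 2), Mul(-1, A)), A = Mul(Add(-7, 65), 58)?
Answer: -3464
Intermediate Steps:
A = 3364 (A = Mul(58, 58) = 3364)
J = 15680 (J = Add(Pow(-138, 2), Mul(-1, 3364)) = Add(19044, -3364) = 15680)
Add(J, Mul(-1, 19144)) = Add(15680, Mul(-1, 19144)) = Add(15680, -19144) = -3464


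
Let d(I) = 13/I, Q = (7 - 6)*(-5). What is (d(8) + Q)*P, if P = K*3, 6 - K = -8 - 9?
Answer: -1863/8 ≈ -232.88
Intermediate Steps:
Q = -5 (Q = 1*(-5) = -5)
K = 23 (K = 6 - (-8 - 9) = 6 - 1*(-17) = 6 + 17 = 23)
P = 69 (P = 23*3 = 69)
(d(8) + Q)*P = (13/8 - 5)*69 = -27/8*69 = -1863/8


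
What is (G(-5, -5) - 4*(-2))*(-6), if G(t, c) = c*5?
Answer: 102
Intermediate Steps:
G(t, c) = 5*c
(G(-5, -5) - 4*(-2))*(-6) = (5*(-5) - 4*(-2))*(-6) = (-25 + 8)*(-6) = -17*(-6) = 102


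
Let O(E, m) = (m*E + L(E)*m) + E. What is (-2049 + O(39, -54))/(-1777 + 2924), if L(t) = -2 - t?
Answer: -1902/1147 ≈ -1.6582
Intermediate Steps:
O(E, m) = E + E*m + m*(-2 - E) (O(E, m) = (m*E + (-2 - E)*m) + E = (E*m + m*(-2 - E)) + E = E + E*m + m*(-2 - E))
(-2049 + O(39, -54))/(-1777 + 2924) = (-2049 + (39 - 2*(-54)))/(-1777 + 2924) = (-2049 + (39 + 108))/1147 = (-2049 + 147)*(1/1147) = -1902*1/1147 = -1902/1147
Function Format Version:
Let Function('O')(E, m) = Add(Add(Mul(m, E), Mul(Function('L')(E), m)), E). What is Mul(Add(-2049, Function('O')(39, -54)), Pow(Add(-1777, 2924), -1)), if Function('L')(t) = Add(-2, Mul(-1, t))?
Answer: Rational(-1902, 1147) ≈ -1.6582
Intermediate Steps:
Function('O')(E, m) = Add(E, Mul(E, m), Mul(m, Add(-2, Mul(-1, E)))) (Function('O')(E, m) = Add(Add(Mul(m, E), Mul(Add(-2, Mul(-1, E)), m)), E) = Add(Add(Mul(E, m), Mul(m, Add(-2, Mul(-1, E)))), E) = Add(E, Mul(E, m), Mul(m, Add(-2, Mul(-1, E)))))
Mul(Add(-2049, Function('O')(39, -54)), Pow(Add(-1777, 2924), -1)) = Mul(Add(-2049, Add(39, Mul(-2, -54))), Pow(Add(-1777, 2924), -1)) = Mul(Add(-2049, Add(39, 108)), Pow(1147, -1)) = Mul(Add(-2049, 147), Rational(1, 1147)) = Mul(-1902, Rational(1, 1147)) = Rational(-1902, 1147)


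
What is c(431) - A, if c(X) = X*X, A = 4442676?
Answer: -4256915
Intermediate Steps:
c(X) = X²
c(431) - A = 431² - 1*4442676 = 185761 - 4442676 = -4256915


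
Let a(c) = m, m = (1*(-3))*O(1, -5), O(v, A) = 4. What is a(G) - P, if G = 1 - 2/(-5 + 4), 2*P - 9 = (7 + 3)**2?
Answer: -133/2 ≈ -66.500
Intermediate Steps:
P = 109/2 (P = 9/2 + (7 + 3)**2/2 = 9/2 + (1/2)*10**2 = 9/2 + (1/2)*100 = 9/2 + 50 = 109/2 ≈ 54.500)
G = 3 (G = 1 - 2/(-1) = 1 - 1*(-2) = 1 + 2 = 3)
m = -12 (m = (1*(-3))*4 = -3*4 = -12)
a(c) = -12
a(G) - P = -12 - 1*109/2 = -12 - 109/2 = -133/2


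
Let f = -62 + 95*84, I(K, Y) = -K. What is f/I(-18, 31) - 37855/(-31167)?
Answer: 4582624/10389 ≈ 441.10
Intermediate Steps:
f = 7918 (f = -62 + 7980 = 7918)
f/I(-18, 31) - 37855/(-31167) = 7918/((-1*(-18))) - 37855/(-31167) = 7918/18 - 37855*(-1/31167) = 7918*(1/18) + 37855/31167 = 3959/9 + 37855/31167 = 4582624/10389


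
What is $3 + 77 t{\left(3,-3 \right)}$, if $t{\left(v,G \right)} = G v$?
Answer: $-690$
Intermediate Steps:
$3 + 77 t{\left(3,-3 \right)} = 3 + 77 \left(\left(-3\right) 3\right) = 3 + 77 \left(-9\right) = 3 - 693 = -690$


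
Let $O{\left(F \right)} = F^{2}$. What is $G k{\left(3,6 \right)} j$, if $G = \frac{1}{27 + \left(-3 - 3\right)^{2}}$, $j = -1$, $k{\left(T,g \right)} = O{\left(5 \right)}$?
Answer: $- \frac{25}{63} \approx -0.39683$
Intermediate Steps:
$k{\left(T,g \right)} = 25$ ($k{\left(T,g \right)} = 5^{2} = 25$)
$G = \frac{1}{63}$ ($G = \frac{1}{27 + \left(-6\right)^{2}} = \frac{1}{27 + 36} = \frac{1}{63} \approx 0.015873$)
$G k{\left(3,6 \right)} j = \frac{1}{63} \cdot 25 \left(-1\right) = \frac{25}{63} \left(-1\right) = - \frac{25}{63}$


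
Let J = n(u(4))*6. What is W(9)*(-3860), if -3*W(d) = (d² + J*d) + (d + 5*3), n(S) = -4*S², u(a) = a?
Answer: -4311620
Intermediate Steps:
J = -384 (J = -4*4²*6 = -4*16*6 = -64*6 = -384)
W(d) = -5 - d²/3 + 383*d/3 (W(d) = -((d² - 384*d) + (d + 5*3))/3 = -((d² - 384*d) + (d + 15))/3 = -((d² - 384*d) + (15 + d))/3 = -(15 + d² - 383*d)/3 = -5 - d²/3 + 383*d/3)
W(9)*(-3860) = (-5 - ⅓*9² + (383/3)*9)*(-3860) = (-5 - ⅓*81 + 1149)*(-3860) = (-5 - 27 + 1149)*(-3860) = 1117*(-3860) = -4311620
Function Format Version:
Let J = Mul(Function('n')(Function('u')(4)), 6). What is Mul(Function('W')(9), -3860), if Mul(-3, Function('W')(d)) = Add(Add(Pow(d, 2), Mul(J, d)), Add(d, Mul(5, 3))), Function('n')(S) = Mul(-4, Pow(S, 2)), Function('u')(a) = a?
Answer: -4311620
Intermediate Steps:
J = -384 (J = Mul(Mul(-4, Pow(4, 2)), 6) = Mul(Mul(-4, 16), 6) = Mul(-64, 6) = -384)
Function('W')(d) = Add(-5, Mul(Rational(-1, 3), Pow(d, 2)), Mul(Rational(383, 3), d)) (Function('W')(d) = Mul(Rational(-1, 3), Add(Add(Pow(d, 2), Mul(-384, d)), Add(d, Mul(5, 3)))) = Mul(Rational(-1, 3), Add(Add(Pow(d, 2), Mul(-384, d)), Add(d, 15))) = Mul(Rational(-1, 3), Add(Add(Pow(d, 2), Mul(-384, d)), Add(15, d))) = Mul(Rational(-1, 3), Add(15, Pow(d, 2), Mul(-383, d))) = Add(-5, Mul(Rational(-1, 3), Pow(d, 2)), Mul(Rational(383, 3), d)))
Mul(Function('W')(9), -3860) = Mul(Add(-5, Mul(Rational(-1, 3), Pow(9, 2)), Mul(Rational(383, 3), 9)), -3860) = Mul(Add(-5, Mul(Rational(-1, 3), 81), 1149), -3860) = Mul(Add(-5, -27, 1149), -3860) = Mul(1117, -3860) = -4311620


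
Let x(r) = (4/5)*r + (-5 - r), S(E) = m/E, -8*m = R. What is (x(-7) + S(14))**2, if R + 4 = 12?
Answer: 66049/4900 ≈ 13.479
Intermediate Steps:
R = 8 (R = -4 + 12 = 8)
m = -1 (m = -1/8*8 = -1)
S(E) = -1/E
x(r) = -5 - r/5 (x(r) = (4*(1/5))*r + (-5 - r) = 4*r/5 + (-5 - r) = -5 - r/5)
(x(-7) + S(14))**2 = ((-5 - 1/5*(-7)) - 1/14)**2 = ((-5 + 7/5) - 1*1/14)**2 = (-18/5 - 1/14)**2 = (-257/70)**2 = 66049/4900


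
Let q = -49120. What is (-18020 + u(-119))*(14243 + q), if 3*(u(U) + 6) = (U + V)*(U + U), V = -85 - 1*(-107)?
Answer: 1080907984/3 ≈ 3.6030e+8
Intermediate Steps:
V = 22 (V = -85 + 107 = 22)
u(U) = -6 + 2*U*(22 + U)/3 (u(U) = -6 + ((U + 22)*(U + U))/3 = -6 + ((22 + U)*(2*U))/3 = -6 + (2*U*(22 + U))/3 = -6 + 2*U*(22 + U)/3)
(-18020 + u(-119))*(14243 + q) = (-18020 + (-6 + (⅔)*(-119)² + (44/3)*(-119)))*(14243 - 49120) = (-18020 + (-6 + (⅔)*14161 - 5236/3))*(-34877) = (-18020 + (-6 + 28322/3 - 5236/3))*(-34877) = (-18020 + 23068/3)*(-34877) = -30992/3*(-34877) = 1080907984/3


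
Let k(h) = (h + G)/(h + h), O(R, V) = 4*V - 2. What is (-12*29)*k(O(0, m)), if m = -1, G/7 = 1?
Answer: 29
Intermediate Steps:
G = 7 (G = 7*1 = 7)
O(R, V) = -2 + 4*V
k(h) = (7 + h)/(2*h) (k(h) = (h + 7)/(h + h) = (7 + h)/((2*h)) = (7 + h)*(1/(2*h)) = (7 + h)/(2*h))
(-12*29)*k(O(0, m)) = (-12*29)*((7 + (-2 + 4*(-1)))/(2*(-2 + 4*(-1)))) = -174*(7 + (-2 - 4))/(-2 - 4) = -174*(7 - 6)/(-6) = -174*(-1)/6 = -348*(-1/12) = 29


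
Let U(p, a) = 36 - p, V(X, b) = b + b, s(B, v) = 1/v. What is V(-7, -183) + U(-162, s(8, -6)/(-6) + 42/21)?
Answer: -168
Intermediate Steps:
V(X, b) = 2*b
V(-7, -183) + U(-162, s(8, -6)/(-6) + 42/21) = 2*(-183) + (36 - 1*(-162)) = -366 + (36 + 162) = -366 + 198 = -168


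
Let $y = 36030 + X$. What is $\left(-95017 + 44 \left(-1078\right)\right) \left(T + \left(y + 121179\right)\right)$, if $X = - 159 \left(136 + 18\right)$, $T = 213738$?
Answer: $-49353022989$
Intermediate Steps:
$X = -24486$ ($X = \left(-159\right) 154 = -24486$)
$y = 11544$ ($y = 36030 - 24486 = 11544$)
$\left(-95017 + 44 \left(-1078\right)\right) \left(T + \left(y + 121179\right)\right) = \left(-95017 + 44 \left(-1078\right)\right) \left(213738 + \left(11544 + 121179\right)\right) = \left(-95017 - 47432\right) \left(213738 + 132723\right) = \left(-142449\right) 346461 = -49353022989$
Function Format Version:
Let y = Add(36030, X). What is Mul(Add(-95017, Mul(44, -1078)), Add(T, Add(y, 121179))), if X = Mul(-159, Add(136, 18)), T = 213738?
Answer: -49353022989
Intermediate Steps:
X = -24486 (X = Mul(-159, 154) = -24486)
y = 11544 (y = Add(36030, -24486) = 11544)
Mul(Add(-95017, Mul(44, -1078)), Add(T, Add(y, 121179))) = Mul(Add(-95017, Mul(44, -1078)), Add(213738, Add(11544, 121179))) = Mul(Add(-95017, -47432), Add(213738, 132723)) = Mul(-142449, 346461) = -49353022989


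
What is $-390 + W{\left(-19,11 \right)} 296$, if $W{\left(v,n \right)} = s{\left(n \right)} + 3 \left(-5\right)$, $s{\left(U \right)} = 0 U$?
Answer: $-4830$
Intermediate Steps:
$s{\left(U \right)} = 0$
$W{\left(v,n \right)} = -15$ ($W{\left(v,n \right)} = 0 + 3 \left(-5\right) = 0 - 15 = -15$)
$-390 + W{\left(-19,11 \right)} 296 = -390 - 4440 = -4830$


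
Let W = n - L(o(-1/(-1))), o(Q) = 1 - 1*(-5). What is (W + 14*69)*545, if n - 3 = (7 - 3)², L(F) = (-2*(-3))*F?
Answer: 517205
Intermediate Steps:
o(Q) = 6 (o(Q) = 1 + 5 = 6)
L(F) = 6*F
n = 19 (n = 3 + (7 - 3)² = 3 + 4² = 3 + 16 = 19)
W = -17 (W = 19 - 6*6 = 19 - 1*36 = 19 - 36 = -17)
(W + 14*69)*545 = (-17 + 14*69)*545 = (-17 + 966)*545 = 949*545 = 517205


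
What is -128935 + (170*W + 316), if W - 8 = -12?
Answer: -129299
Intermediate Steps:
W = -4 (W = 8 - 12 = -4)
-128935 + (170*W + 316) = -128935 + (170*(-4) + 316) = -128935 + (-680 + 316) = -128935 - 364 = -129299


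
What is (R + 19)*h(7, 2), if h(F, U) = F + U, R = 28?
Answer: 423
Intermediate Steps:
(R + 19)*h(7, 2) = (28 + 19)*(7 + 2) = 47*9 = 423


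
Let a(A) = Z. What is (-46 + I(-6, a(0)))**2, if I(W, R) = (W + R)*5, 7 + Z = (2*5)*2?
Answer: 121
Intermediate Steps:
Z = 13 (Z = -7 + (2*5)*2 = -7 + 10*2 = -7 + 20 = 13)
a(A) = 13
I(W, R) = 5*R + 5*W (I(W, R) = (R + W)*5 = 5*R + 5*W)
(-46 + I(-6, a(0)))**2 = (-46 + (5*13 + 5*(-6)))**2 = (-46 + (65 - 30))**2 = (-46 + 35)**2 = (-11)**2 = 121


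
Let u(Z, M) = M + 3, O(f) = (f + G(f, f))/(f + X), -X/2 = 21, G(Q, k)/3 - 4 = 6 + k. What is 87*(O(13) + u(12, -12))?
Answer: -1029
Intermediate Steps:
G(Q, k) = 30 + 3*k (G(Q, k) = 12 + 3*(6 + k) = 12 + (18 + 3*k) = 30 + 3*k)
X = -42 (X = -2*21 = -42)
O(f) = (30 + 4*f)/(-42 + f) (O(f) = (f + (30 + 3*f))/(f - 42) = (30 + 4*f)/(-42 + f))
u(Z, M) = 3 + M
87*(O(13) + u(12, -12)) = 87*(2*(15 + 2*13)/(-42 + 13) + (3 - 12)) = 87*(2*(15 + 26)/(-29) - 9) = 87*(2*(-1/29)*41 - 9) = 87*(-82/29 - 9) = 87*(-343/29) = -1029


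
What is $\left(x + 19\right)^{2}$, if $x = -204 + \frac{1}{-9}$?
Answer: $\frac{2775556}{81} \approx 34266.0$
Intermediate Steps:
$x = - \frac{1837}{9}$ ($x = -204 - \frac{1}{9} = - \frac{1837}{9} \approx -204.11$)
$\left(x + 19\right)^{2} = \left(- \frac{1837}{9} + 19\right)^{2} = \left(- \frac{1666}{9}\right)^{2} = \frac{2775556}{81}$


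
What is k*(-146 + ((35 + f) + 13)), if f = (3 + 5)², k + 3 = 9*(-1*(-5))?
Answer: -1428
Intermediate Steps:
k = 42 (k = -3 + 9*(-1*(-5)) = -3 + 9*5 = -3 + 45 = 42)
f = 64 (f = 8² = 64)
k*(-146 + ((35 + f) + 13)) = 42*(-146 + ((35 + 64) + 13)) = 42*(-146 + (99 + 13)) = 42*(-146 + 112) = 42*(-34) = -1428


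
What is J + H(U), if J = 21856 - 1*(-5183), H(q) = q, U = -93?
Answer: 26946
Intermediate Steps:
J = 27039 (J = 21856 + 5183 = 27039)
J + H(U) = 27039 - 93 = 26946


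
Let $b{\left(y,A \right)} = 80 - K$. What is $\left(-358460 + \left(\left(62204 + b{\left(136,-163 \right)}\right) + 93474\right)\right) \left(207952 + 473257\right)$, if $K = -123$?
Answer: $-137998638011$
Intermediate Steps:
$b{\left(y,A \right)} = 203$ ($b{\left(y,A \right)} = 80 - -123 = 80 + 123 = 203$)
$\left(-358460 + \left(\left(62204 + b{\left(136,-163 \right)}\right) + 93474\right)\right) \left(207952 + 473257\right) = \left(-358460 + \left(\left(62204 + 203\right) + 93474\right)\right) \left(207952 + 473257\right) = \left(-358460 + \left(62407 + 93474\right)\right) 681209 = \left(-358460 + 155881\right) 681209 = \left(-202579\right) 681209 = -137998638011$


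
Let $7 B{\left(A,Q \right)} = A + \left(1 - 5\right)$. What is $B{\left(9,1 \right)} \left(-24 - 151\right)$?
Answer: $-125$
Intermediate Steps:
$B{\left(A,Q \right)} = - \frac{4}{7} + \frac{A}{7}$ ($B{\left(A,Q \right)} = \frac{A + \left(1 - 5\right)}{7} = \frac{A - 4}{7} = \frac{-4 + A}{7} = - \frac{4}{7} + \frac{A}{7}$)
$B{\left(9,1 \right)} \left(-24 - 151\right) = \left(- \frac{4}{7} + \frac{1}{7} \cdot 9\right) \left(-24 - 151\right) = \left(- \frac{4}{7} + \frac{9}{7}\right) \left(-175\right) = \frac{5}{7} \left(-175\right) = -125$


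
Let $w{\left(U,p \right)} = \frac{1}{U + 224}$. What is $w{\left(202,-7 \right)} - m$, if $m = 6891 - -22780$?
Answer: $- \frac{12639845}{426} \approx -29671.0$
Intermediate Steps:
$m = 29671$ ($m = 6891 + 22780 = 29671$)
$w{\left(U,p \right)} = \frac{1}{224 + U}$
$w{\left(202,-7 \right)} - m = \frac{1}{224 + 202} - 29671 = \frac{1}{426} - 29671 = - \frac{12639845}{426}$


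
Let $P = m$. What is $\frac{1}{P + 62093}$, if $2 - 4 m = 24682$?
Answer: $\frac{1}{55923} \approx 1.7882 \cdot 10^{-5}$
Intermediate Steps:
$m = -6170$ ($m = \frac{1}{2} - \frac{12341}{2} = -6170$)
$P = -6170$
$\frac{1}{P + 62093} = \frac{1}{-6170 + 62093} = \frac{1}{55923}$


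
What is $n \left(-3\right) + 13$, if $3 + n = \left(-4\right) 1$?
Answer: $34$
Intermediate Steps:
$n = -7$ ($n = -3 - 4 = -7$)
$n \left(-3\right) + 13 = \left(-7\right) \left(-3\right) + 13 = 21 + 13 = 34$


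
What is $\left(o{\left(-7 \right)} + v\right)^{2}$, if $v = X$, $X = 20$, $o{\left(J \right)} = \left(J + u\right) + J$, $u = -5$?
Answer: $1$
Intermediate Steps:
$o{\left(J \right)} = -5 + 2 J$ ($o{\left(J \right)} = \left(J - 5\right) + J = \left(-5 + J\right) + J = -5 + 2 J$)
$v = 20$
$\left(o{\left(-7 \right)} + v\right)^{2} = \left(\left(-5 + 2 \left(-7\right)\right) + 20\right)^{2} = \left(\left(-5 - 14\right) + 20\right)^{2} = \left(-19 + 20\right)^{2} = 1^{2} = 1$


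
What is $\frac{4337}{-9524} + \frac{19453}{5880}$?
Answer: $\frac{815147}{285720} \approx 2.853$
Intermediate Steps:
$\frac{4337}{-9524} + \frac{19453}{5880} = 4337 \left(- \frac{1}{9524}\right) + 19453 \cdot \frac{1}{5880} = - \frac{4337}{9524} + \frac{397}{120} = \frac{815147}{285720}$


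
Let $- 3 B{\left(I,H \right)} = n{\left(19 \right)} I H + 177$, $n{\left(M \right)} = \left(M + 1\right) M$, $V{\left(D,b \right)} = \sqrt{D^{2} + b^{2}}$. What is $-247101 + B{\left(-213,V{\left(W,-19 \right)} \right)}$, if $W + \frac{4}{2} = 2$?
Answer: $265460$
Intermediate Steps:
$W = 0$ ($W = -2 + 2 = 0$)
$n{\left(M \right)} = M \left(1 + M\right)$ ($n{\left(M \right)} = \left(1 + M\right) M = M \left(1 + M\right)$)
$B{\left(I,H \right)} = -59 - \frac{380 H I}{3}$ ($B{\left(I,H \right)} = - \frac{19 \left(1 + 19\right) I H + 177}{3} = - \frac{19 \cdot 20 I H + 177}{3} = - \frac{380 I H + 177}{3} = - \frac{380 H I + 177}{3} = - \frac{177 + 380 H I}{3} = -59 - \frac{380 H I}{3}$)
$-247101 + B{\left(-213,V{\left(W,-19 \right)} \right)} = -247101 - \left(59 + \frac{380}{3} \sqrt{0^{2} + \left(-19\right)^{2}} \left(-213\right)\right) = -247101 - \left(59 + \frac{380}{3} \sqrt{0 + 361} \left(-213\right)\right) = -247101 - \left(59 + \frac{380}{3} \sqrt{361} \left(-213\right)\right) = -247101 - \left(59 + \frac{7220}{3} \left(-213\right)\right) = -247101 + \left(-59 + 512620\right) = -247101 + 512561 = 265460$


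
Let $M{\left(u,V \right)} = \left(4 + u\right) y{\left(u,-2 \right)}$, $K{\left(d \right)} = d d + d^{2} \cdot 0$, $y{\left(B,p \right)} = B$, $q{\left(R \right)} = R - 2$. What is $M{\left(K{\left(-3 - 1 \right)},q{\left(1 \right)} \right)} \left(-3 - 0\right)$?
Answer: $-960$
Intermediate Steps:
$q{\left(R \right)} = -2 + R$ ($q{\left(R \right)} = R - 2 = -2 + R$)
$K{\left(d \right)} = d^{2}$ ($K{\left(d \right)} = d^{2} + 0 = d^{2}$)
$M{\left(u,V \right)} = u \left(4 + u\right)$ ($M{\left(u,V \right)} = \left(4 + u\right) u = u \left(4 + u\right)$)
$M{\left(K{\left(-3 - 1 \right)},q{\left(1 \right)} \right)} \left(-3 - 0\right) = \left(-3 - 1\right)^{2} \left(4 + \left(-3 - 1\right)^{2}\right) \left(-3 - 0\right) = \left(-4\right)^{2} \left(4 + \left(-4\right)^{2}\right) \left(-3 + 0\right) = 16 \left(4 + 16\right) \left(-3\right) = 16 \cdot 20 \left(-3\right) = 320 \left(-3\right) = -960$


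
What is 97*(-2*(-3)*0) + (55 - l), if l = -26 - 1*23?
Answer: 104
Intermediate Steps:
l = -49 (l = -26 - 23 = -49)
97*(-2*(-3)*0) + (55 - l) = 97*(-2*(-3)*0) + (55 - 1*(-49)) = 97*(6*0) + (55 + 49) = 97*0 + 104 = 0 + 104 = 104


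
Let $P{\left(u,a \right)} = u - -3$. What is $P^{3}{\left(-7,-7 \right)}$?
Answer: $-64$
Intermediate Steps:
$P{\left(u,a \right)} = 3 + u$ ($P{\left(u,a \right)} = u + 3 = 3 + u$)
$P^{3}{\left(-7,-7 \right)} = \left(3 - 7\right)^{3} = \left(-4\right)^{3} = -64$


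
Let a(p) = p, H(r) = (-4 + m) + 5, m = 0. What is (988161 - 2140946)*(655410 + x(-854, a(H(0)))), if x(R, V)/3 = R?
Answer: -752593381680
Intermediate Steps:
H(r) = 1 (H(r) = (-4 + 0) + 5 = -4 + 5 = 1)
x(R, V) = 3*R
(988161 - 2140946)*(655410 + x(-854, a(H(0)))) = (988161 - 2140946)*(655410 + 3*(-854)) = -1152785*(655410 - 2562) = -1152785*652848 = -752593381680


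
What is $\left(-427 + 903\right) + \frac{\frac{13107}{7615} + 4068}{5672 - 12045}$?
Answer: $\frac{23069477093}{48530395} \approx 475.36$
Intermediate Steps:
$\left(-427 + 903\right) + \frac{\frac{13107}{7615} + 4068}{5672 - 12045} = 476 + \frac{13107 \cdot \frac{1}{7615} + 4068}{-6373} = 476 + \left(\frac{13107}{7615} + 4068\right) \left(- \frac{1}{6373}\right) = 476 + \frac{30990927}{7615} \left(- \frac{1}{6373}\right) = 476 - \frac{30990927}{48530395} = \frac{23069477093}{48530395}$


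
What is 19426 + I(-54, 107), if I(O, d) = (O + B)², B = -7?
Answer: 23147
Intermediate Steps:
I(O, d) = (-7 + O)² (I(O, d) = (O - 7)² = (-7 + O)²)
19426 + I(-54, 107) = 19426 + (-7 - 54)² = 19426 + (-61)² = 19426 + 3721 = 23147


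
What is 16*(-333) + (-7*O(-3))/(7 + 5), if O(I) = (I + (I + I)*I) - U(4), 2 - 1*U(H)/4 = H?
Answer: -64097/12 ≈ -5341.4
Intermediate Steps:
U(H) = 8 - 4*H
O(I) = 8 + I + 2*I² (O(I) = (I + (I + I)*I) - (8 - 4*4) = (I + (2*I)*I) - (8 - 16) = (I + 2*I²) - 1*(-8) = (I + 2*I²) + 8 = 8 + I + 2*I²)
16*(-333) + (-7*O(-3))/(7 + 5) = 16*(-333) + (-7*(8 - 3 + 2*(-3)²))/(7 + 5) = -5328 - 7*(8 - 3 + 2*9)/12 = -5328 - 7*(8 - 3 + 18)*(1/12) = -5328 - 7*23*(1/12) = -5328 - 161*1/12 = -5328 - 161/12 = -64097/12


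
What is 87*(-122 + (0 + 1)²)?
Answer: -10527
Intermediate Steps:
87*(-122 + (0 + 1)²) = 87*(-122 + 1²) = 87*(-122 + 1) = 87*(-121) = -10527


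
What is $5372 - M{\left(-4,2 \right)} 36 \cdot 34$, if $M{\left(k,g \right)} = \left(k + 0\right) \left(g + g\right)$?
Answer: $24956$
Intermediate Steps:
$M{\left(k,g \right)} = 2 g k$ ($M{\left(k,g \right)} = k 2 g = 2 g k$)
$5372 - M{\left(-4,2 \right)} 36 \cdot 34 = 5372 - 2 \cdot 2 \left(-4\right) 36 \cdot 34 = 5372 - \left(-16\right) 36 \cdot 34 = 5372 - \left(-576\right) 34 = 5372 - -19584 = 5372 + 19584 = 24956$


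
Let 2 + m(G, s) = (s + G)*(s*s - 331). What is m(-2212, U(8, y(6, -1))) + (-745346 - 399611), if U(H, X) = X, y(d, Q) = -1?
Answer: -414669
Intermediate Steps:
m(G, s) = -2 + (-331 + s²)*(G + s) (m(G, s) = -2 + (s + G)*(s*s - 331) = -2 + (G + s)*(s² - 331) = -2 + (G + s)*(-331 + s²) = -2 + (-331 + s²)*(G + s))
m(-2212, U(8, y(6, -1))) + (-745346 - 399611) = (-2 + (-1)³ - 331*(-2212) - 331*(-1) - 2212*(-1)²) + (-745346 - 399611) = (-2 - 1 + 732172 + 331 - 2212*1) - 1144957 = (-2 - 1 + 732172 + 331 - 2212) - 1144957 = 730288 - 1144957 = -414669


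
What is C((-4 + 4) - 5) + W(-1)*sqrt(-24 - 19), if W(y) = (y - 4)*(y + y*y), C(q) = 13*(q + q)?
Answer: -130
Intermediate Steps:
C(q) = 26*q (C(q) = 13*(2*q) = 26*q)
W(y) = (-4 + y)*(y + y**2)
C((-4 + 4) - 5) + W(-1)*sqrt(-24 - 19) = 26*((-4 + 4) - 5) + (-(-4 + (-1)**2 - 3*(-1)))*sqrt(-24 - 19) = 26*(0 - 5) + (-(-4 + 1 + 3))*sqrt(-43) = 26*(-5) + (-1*0)*(I*sqrt(43)) = -130 + 0*(I*sqrt(43)) = -130 + 0 = -130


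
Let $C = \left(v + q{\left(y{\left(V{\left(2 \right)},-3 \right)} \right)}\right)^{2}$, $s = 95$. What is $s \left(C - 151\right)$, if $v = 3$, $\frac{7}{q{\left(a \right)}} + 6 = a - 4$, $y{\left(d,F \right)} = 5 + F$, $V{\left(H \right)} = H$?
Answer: $- \frac{890625}{64} \approx -13916.0$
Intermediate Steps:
$q{\left(a \right)} = \frac{7}{-10 + a}$ ($q{\left(a \right)} = \frac{7}{-6 + \left(a - 4\right)} = \frac{7}{-6 + \left(-4 + a\right)} = \frac{7}{-10 + a}$)
$C = \frac{289}{64}$ ($C = \left(3 + \frac{7}{-10 + \left(5 - 3\right)}\right)^{2} = \left(3 + \frac{7}{-10 + 2}\right)^{2} = \left(3 + \frac{7}{-8}\right)^{2} = \left(3 + 7 \left(- \frac{1}{8}\right)\right)^{2} = \left(3 - \frac{7}{8}\right)^{2} = \left(\frac{17}{8}\right)^{2} = \frac{289}{64} \approx 4.5156$)
$s \left(C - 151\right) = 95 \left(\frac{289}{64} - 151\right) = 95 \left(- \frac{9375}{64}\right) = - \frac{890625}{64}$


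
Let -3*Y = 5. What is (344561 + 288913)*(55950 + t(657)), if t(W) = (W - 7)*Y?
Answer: 34756606800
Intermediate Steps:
Y = -5/3 (Y = -1/3*5 = -5/3 ≈ -1.6667)
t(W) = 35/3 - 5*W/3 (t(W) = (W - 7)*(-5/3) = (-7 + W)*(-5/3) = 35/3 - 5*W/3)
(344561 + 288913)*(55950 + t(657)) = (344561 + 288913)*(55950 + (35/3 - 5/3*657)) = 633474*(55950 + (35/3 - 1095)) = 633474*(55950 - 3250/3) = 633474*(164600/3) = 34756606800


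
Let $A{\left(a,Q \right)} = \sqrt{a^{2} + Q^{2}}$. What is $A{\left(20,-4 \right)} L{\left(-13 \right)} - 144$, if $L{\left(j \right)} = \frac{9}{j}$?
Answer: $-144 - \frac{36 \sqrt{26}}{13} \approx -158.12$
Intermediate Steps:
$A{\left(a,Q \right)} = \sqrt{Q^{2} + a^{2}}$
$A{\left(20,-4 \right)} L{\left(-13 \right)} - 144 = \sqrt{\left(-4\right)^{2} + 20^{2}} \frac{9}{-13} - 144 = \sqrt{16 + 400} \cdot 9 \left(- \frac{1}{13}\right) - 144 = \sqrt{416} \left(- \frac{9}{13}\right) - 144 = 4 \sqrt{26} \left(- \frac{9}{13}\right) - 144 = - \frac{36 \sqrt{26}}{13} - 144 = -144 - \frac{36 \sqrt{26}}{13}$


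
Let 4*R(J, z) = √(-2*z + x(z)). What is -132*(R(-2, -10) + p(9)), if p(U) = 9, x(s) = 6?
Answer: -1188 - 33*√26 ≈ -1356.3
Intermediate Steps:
R(J, z) = √(6 - 2*z)/4 (R(J, z) = √(-2*z + 6)/4 = √(6 - 2*z)/4)
-132*(R(-2, -10) + p(9)) = -132*(√(6 - 2*(-10))/4 + 9) = -132*(√(6 + 20)/4 + 9) = -132*(√26/4 + 9) = -132*(9 + √26/4) = -1188 - 33*√26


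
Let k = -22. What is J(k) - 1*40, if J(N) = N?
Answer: -62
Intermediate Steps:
J(k) - 1*40 = -22 - 1*40 = -22 - 40 = -62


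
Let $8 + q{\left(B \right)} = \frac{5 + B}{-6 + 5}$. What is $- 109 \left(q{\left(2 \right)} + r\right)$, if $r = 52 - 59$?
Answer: $2398$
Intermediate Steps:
$r = -7$ ($r = 52 - 59 = -7$)
$q{\left(B \right)} = -13 - B$ ($q{\left(B \right)} = -8 + \frac{5 + B}{-6 + 5} = -8 + \frac{5 + B}{-1} = -8 + \left(5 + B\right) \left(-1\right) = -8 - \left(5 + B\right) = -13 - B$)
$- 109 \left(q{\left(2 \right)} + r\right) = - 109 \left(\left(-13 - 2\right) - 7\right) = - 109 \left(-15 - 7\right) = \left(-109\right) \left(-22\right) = 2398$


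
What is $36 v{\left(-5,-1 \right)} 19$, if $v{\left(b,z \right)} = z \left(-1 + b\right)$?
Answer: $4104$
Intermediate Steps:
$36 v{\left(-5,-1 \right)} 19 = 36 \left(- (-1 - 5)\right) 19 = 36 \left(\left(-1\right) \left(-6\right)\right) 19 = 36 \cdot 6 \cdot 19 = 216 \cdot 19 = 4104$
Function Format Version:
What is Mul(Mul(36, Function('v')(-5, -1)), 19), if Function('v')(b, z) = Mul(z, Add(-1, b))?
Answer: 4104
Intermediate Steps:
Mul(Mul(36, Function('v')(-5, -1)), 19) = Mul(Mul(36, Mul(-1, Add(-1, -5))), 19) = Mul(Mul(36, Mul(-1, -6)), 19) = Mul(Mul(36, 6), 19) = Mul(216, 19) = 4104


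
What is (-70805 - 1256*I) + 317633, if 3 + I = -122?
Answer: 403828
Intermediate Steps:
I = -125 (I = -3 - 122 = -125)
(-70805 - 1256*I) + 317633 = (-70805 - 1256*(-125)) + 317633 = (-70805 + 157000) + 317633 = 86195 + 317633 = 403828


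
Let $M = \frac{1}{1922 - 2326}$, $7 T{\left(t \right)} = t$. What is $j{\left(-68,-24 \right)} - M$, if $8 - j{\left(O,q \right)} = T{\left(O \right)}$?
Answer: $\frac{50103}{2828} \approx 17.717$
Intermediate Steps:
$T{\left(t \right)} = \frac{t}{7}$
$M = - \frac{1}{404}$ ($M = \frac{1}{-404} = - \frac{1}{404} \approx -0.0024752$)
$j{\left(O,q \right)} = 8 - \frac{O}{7}$
$j{\left(-68,-24 \right)} - M = \left(8 - - \frac{68}{7}\right) - - \frac{1}{404} = \left(8 + \frac{68}{7}\right) + \frac{1}{404} = \frac{124}{7} + \frac{1}{404} = \frac{50103}{2828}$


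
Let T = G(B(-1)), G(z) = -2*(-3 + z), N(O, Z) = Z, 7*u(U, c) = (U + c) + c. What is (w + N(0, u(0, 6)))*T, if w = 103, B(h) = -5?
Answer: 11728/7 ≈ 1675.4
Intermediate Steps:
u(U, c) = U/7 + 2*c/7 (u(U, c) = ((U + c) + c)/7 = (U + 2*c)/7 = U/7 + 2*c/7)
G(z) = 6 - 2*z
T = 16 (T = 6 - 2*(-5) = 6 + 10 = 16)
(w + N(0, u(0, 6)))*T = (103 + ((⅐)*0 + (2/7)*6))*16 = (103 + (0 + 12/7))*16 = (103 + 12/7)*16 = (733/7)*16 = 11728/7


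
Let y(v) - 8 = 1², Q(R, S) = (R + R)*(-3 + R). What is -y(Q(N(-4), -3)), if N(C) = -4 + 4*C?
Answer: -9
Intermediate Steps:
Q(R, S) = 2*R*(-3 + R) (Q(R, S) = (2*R)*(-3 + R) = 2*R*(-3 + R))
y(v) = 9 (y(v) = 8 + 1² = 8 + 1 = 9)
-y(Q(N(-4), -3)) = -1*9 = -9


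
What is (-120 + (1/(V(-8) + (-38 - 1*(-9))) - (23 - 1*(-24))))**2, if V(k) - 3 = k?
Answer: 32251041/1156 ≈ 27899.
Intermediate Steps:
V(k) = 3 + k
(-120 + (1/(V(-8) + (-38 - 1*(-9))) - (23 - 1*(-24))))**2 = (-120 + (1/((3 - 8) + (-38 - 1*(-9))) - (23 - 1*(-24))))**2 = (-120 + (1/(-5 + (-38 + 9)) - (23 + 24)))**2 = (-120 + (1/(-5 - 29) - 1*47))**2 = (-120 + (1/(-34) - 47))**2 = (-120 + (-1/34 - 47))**2 = (-120 - 1599/34)**2 = (-5679/34)**2 = 32251041/1156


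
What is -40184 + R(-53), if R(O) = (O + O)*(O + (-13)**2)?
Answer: -52480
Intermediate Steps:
R(O) = 2*O*(169 + O) (R(O) = (2*O)*(O + 169) = (2*O)*(169 + O) = 2*O*(169 + O))
-40184 + R(-53) = -40184 + 2*(-53)*(169 - 53) = -40184 + 2*(-53)*116 = -40184 - 12296 = -52480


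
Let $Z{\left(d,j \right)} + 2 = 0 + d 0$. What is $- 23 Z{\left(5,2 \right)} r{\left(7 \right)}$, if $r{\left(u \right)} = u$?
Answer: $322$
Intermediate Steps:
$Z{\left(d,j \right)} = -2$ ($Z{\left(d,j \right)} = -2 + \left(0 + d 0\right) = -2 + \left(0 + 0\right) = -2 + 0 = -2$)
$- 23 Z{\left(5,2 \right)} r{\left(7 \right)} = \left(-23\right) \left(-2\right) 7 = 46 \cdot 7 = 322$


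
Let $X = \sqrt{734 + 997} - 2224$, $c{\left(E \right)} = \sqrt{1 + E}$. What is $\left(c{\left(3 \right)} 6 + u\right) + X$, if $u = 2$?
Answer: $-2210 + \sqrt{1731} \approx -2168.4$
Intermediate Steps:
$X = -2224 + \sqrt{1731}$ ($X = \sqrt{1731} - 2224 = -2224 + \sqrt{1731} \approx -2182.4$)
$\left(c{\left(3 \right)} 6 + u\right) + X = \left(\sqrt{1 + 3} \cdot 6 + 2\right) - \left(2224 - \sqrt{1731}\right) = \left(\sqrt{4} \cdot 6 + 2\right) - \left(2224 - \sqrt{1731}\right) = \left(2 \cdot 6 + 2\right) - \left(2224 - \sqrt{1731}\right) = \left(12 + 2\right) - \left(2224 - \sqrt{1731}\right) = 14 - \left(2224 - \sqrt{1731}\right) = -2210 + \sqrt{1731}$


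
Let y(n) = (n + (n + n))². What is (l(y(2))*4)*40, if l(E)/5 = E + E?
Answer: 57600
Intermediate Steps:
y(n) = 9*n² (y(n) = (n + 2*n)² = (3*n)² = 9*n²)
l(E) = 10*E (l(E) = 5*(E + E) = 5*(2*E) = 10*E)
(l(y(2))*4)*40 = ((10*(9*2²))*4)*40 = ((10*(9*4))*4)*40 = ((10*36)*4)*40 = (360*4)*40 = 1440*40 = 57600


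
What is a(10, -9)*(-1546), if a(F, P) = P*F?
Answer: 139140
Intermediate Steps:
a(F, P) = F*P
a(10, -9)*(-1546) = (10*(-9))*(-1546) = -90*(-1546) = 139140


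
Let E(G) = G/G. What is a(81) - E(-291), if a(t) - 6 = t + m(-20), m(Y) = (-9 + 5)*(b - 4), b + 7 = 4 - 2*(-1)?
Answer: 106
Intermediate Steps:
b = -1 (b = -7 + (4 - 2*(-1)) = -7 + (4 + 2) = -7 + 6 = -1)
E(G) = 1
m(Y) = 20 (m(Y) = (-9 + 5)*(-1 - 4) = -4*(-5) = 20)
a(t) = 26 + t (a(t) = 6 + (t + 20) = 6 + (20 + t) = 26 + t)
a(81) - E(-291) = (26 + 81) - 1*1 = 107 - 1 = 106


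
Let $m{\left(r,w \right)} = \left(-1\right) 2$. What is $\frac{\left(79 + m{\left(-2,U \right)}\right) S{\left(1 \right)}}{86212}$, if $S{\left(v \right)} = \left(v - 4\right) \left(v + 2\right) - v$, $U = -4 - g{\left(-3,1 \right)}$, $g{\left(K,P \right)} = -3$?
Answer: $- \frac{55}{6158} \approx -0.0089315$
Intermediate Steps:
$U = -1$ ($U = -4 - -3 = -4 + 3 = -1$)
$m{\left(r,w \right)} = -2$
$S{\left(v \right)} = - v + \left(-4 + v\right) \left(2 + v\right)$ ($S{\left(v \right)} = \left(-4 + v\right) \left(2 + v\right) - v = - v + \left(-4 + v\right) \left(2 + v\right)$)
$\frac{\left(79 + m{\left(-2,U \right)}\right) S{\left(1 \right)}}{86212} = \frac{\left(79 - 2\right) \left(-8 + 1^{2} - 3\right)}{86212} = 77 \left(-8 + 1 - 3\right) \frac{1}{86212} = 77 \left(-10\right) \frac{1}{86212} = \left(-770\right) \frac{1}{86212} = - \frac{55}{6158}$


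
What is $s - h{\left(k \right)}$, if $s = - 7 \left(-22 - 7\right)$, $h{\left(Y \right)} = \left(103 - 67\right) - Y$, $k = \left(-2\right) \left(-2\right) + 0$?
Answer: $171$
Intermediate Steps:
$k = 4$ ($k = 4 + 0 = 4$)
$h{\left(Y \right)} = 36 - Y$ ($h{\left(Y \right)} = \left(103 - 67\right) - Y = 36 - Y$)
$s = 203$ ($s = \left(-7\right) \left(-29\right) = 203$)
$s - h{\left(k \right)} = 203 - \left(36 - 4\right) = 203 - 32 = 171$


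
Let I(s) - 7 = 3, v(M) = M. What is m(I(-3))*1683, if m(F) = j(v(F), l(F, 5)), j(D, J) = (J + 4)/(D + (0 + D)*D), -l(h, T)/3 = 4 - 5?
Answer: 1071/10 ≈ 107.10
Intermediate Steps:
l(h, T) = 3 (l(h, T) = -3*(4 - 5) = -3*(-1) = 3)
I(s) = 10 (I(s) = 7 + 3 = 10)
j(D, J) = (4 + J)/(D + D²) (j(D, J) = (4 + J)/(D + D*D) = (4 + J)/(D + D²))
m(F) = 7/(F*(1 + F)) (m(F) = (4 + 3)/(F*(1 + F)) = 7/(F*(1 + F)))
m(I(-3))*1683 = (7/(10*(1 + 10)))*1683 = (7*(⅒)/11)*1683 = (7*(⅒)*(1/11))*1683 = (7/110)*1683 = 1071/10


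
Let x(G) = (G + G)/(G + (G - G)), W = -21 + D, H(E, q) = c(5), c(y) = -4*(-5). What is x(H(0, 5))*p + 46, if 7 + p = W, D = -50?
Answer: -110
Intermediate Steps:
c(y) = 20
H(E, q) = 20
W = -71 (W = -21 - 50 = -71)
p = -78 (p = -7 - 71 = -78)
x(G) = 2 (x(G) = (2*G)/(G + 0) = (2*G)/G = 2)
x(H(0, 5))*p + 46 = 2*(-78) + 46 = -156 + 46 = -110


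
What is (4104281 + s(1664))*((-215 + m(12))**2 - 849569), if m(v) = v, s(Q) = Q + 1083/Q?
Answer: -690369103073335/208 ≈ -3.3191e+12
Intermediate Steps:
(4104281 + s(1664))*((-215 + m(12))**2 - 849569) = (4104281 + (1664 + 1083/1664))*((-215 + 12)**2 - 849569) = (4104281 + (1664 + 1083*(1/1664)))*((-203)**2 - 849569) = (4104281 + (1664 + 1083/1664))*(41209 - 849569) = (4104281 + 2769979/1664)*(-808360) = (6832293563/1664)*(-808360) = -690369103073335/208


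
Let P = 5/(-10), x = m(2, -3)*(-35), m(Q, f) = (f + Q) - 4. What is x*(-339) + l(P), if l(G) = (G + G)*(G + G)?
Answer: -59324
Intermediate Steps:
m(Q, f) = -4 + Q + f (m(Q, f) = (Q + f) - 4 = -4 + Q + f)
x = 175 (x = (-4 + 2 - 3)*(-35) = -5*(-35) = 175)
P = -½ (P = 5*(-⅒) = -½ ≈ -0.50000)
l(G) = 4*G² (l(G) = (2*G)*(2*G) = 4*G²)
x*(-339) + l(P) = 175*(-339) + 4*(-½)² = -59325 + 4*(¼) = -59325 + 1 = -59324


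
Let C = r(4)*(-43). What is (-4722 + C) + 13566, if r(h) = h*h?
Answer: 8156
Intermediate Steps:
r(h) = h**2
C = -688 (C = 4**2*(-43) = 16*(-43) = -688)
(-4722 + C) + 13566 = (-4722 - 688) + 13566 = -5410 + 13566 = 8156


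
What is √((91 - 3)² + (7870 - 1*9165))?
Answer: √6449 ≈ 80.306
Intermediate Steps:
√((91 - 3)² + (7870 - 1*9165)) = √(88² + (7870 - 9165)) = √(7744 - 1295) = √6449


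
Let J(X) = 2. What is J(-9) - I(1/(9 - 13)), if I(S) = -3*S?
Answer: 5/4 ≈ 1.2500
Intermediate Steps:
J(-9) - I(1/(9 - 13)) = 2 - (-3)/(9 - 13) = 2 - (-3)/(-4) = 2 - (-3)*(-1)/4 = 2 - 1*¾ = 2 - ¾ = 5/4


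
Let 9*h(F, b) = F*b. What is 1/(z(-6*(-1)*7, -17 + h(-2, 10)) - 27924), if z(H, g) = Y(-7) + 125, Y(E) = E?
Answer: -1/27806 ≈ -3.5963e-5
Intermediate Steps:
h(F, b) = F*b/9 (h(F, b) = (F*b)/9 = F*b/9)
z(H, g) = 118 (z(H, g) = -7 + 125 = 118)
1/(z(-6*(-1)*7, -17 + h(-2, 10)) - 27924) = 1/(118 - 27924) = 1/(-27806) = -1/27806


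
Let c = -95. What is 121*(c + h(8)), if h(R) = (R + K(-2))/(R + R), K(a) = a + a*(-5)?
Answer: -11374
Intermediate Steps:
K(a) = -4*a (K(a) = a - 5*a = -4*a)
h(R) = (8 + R)/(2*R) (h(R) = (R - 4*(-2))/(R + R) = (R + 8)/((2*R)) = (8 + R)*(1/(2*R)) = (8 + R)/(2*R))
121*(c + h(8)) = 121*(-95 + (1/2)*(8 + 8)/8) = 121*(-95 + (1/2)*(1/8)*16) = 121*(-95 + 1) = 121*(-94) = -11374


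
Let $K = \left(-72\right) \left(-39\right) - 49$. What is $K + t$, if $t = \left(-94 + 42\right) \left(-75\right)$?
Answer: $6659$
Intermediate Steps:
$t = 3900$ ($t = \left(-52\right) \left(-75\right) = 3900$)
$K = 2759$ ($K = 2808 - 49 = 2759$)
$K + t = 2759 + 3900 = 6659$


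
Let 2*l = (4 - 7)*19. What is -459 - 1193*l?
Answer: 67083/2 ≈ 33542.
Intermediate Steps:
l = -57/2 (l = ((4 - 7)*19)/2 = (-3*19)/2 = (1/2)*(-57) = -57/2 ≈ -28.500)
-459 - 1193*l = -459 - 1193*(-57/2) = -459 + 68001/2 = 67083/2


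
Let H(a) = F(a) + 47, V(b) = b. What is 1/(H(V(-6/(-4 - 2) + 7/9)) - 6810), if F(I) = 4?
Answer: -1/6759 ≈ -0.00014795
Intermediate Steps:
H(a) = 51 (H(a) = 4 + 47 = 51)
1/(H(V(-6/(-4 - 2) + 7/9)) - 6810) = 1/(51 - 6810) = 1/(-6759) = -1/6759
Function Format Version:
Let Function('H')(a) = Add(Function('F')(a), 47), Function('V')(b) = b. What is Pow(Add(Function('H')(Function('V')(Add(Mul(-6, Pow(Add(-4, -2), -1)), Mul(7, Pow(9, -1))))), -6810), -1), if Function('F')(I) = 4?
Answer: Rational(-1, 6759) ≈ -0.00014795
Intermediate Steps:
Function('H')(a) = 51 (Function('H')(a) = Add(4, 47) = 51)
Pow(Add(Function('H')(Function('V')(Add(Mul(-6, Pow(Add(-4, -2), -1)), Mul(7, Pow(9, -1))))), -6810), -1) = Pow(Add(51, -6810), -1) = Pow(-6759, -1) = Rational(-1, 6759)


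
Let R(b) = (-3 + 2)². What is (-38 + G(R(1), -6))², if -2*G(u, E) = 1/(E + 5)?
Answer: 5625/4 ≈ 1406.3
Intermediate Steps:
R(b) = 1 (R(b) = (-1)² = 1)
G(u, E) = -1/(2*(5 + E)) (G(u, E) = -1/(2*(E + 5)) = -1/(2*(5 + E)))
(-38 + G(R(1), -6))² = (-38 - 1/(10 + 2*(-6)))² = (-38 - 1/(10 - 12))² = (-38 - 1/(-2))² = (-38 - 1*(-½))² = (-38 + ½)² = (-75/2)² = 5625/4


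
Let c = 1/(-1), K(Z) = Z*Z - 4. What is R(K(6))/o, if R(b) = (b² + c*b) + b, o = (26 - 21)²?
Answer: 1024/25 ≈ 40.960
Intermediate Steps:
K(Z) = -4 + Z² (K(Z) = Z² - 4 = -4 + Z²)
o = 25 (o = 5² = 25)
c = -1
R(b) = b² (R(b) = (b² - b) + b = b²)
R(K(6))/o = (-4 + 6²)²/25 = (-4 + 36)²*(1/25) = 32²*(1/25) = 1024*(1/25) = 1024/25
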